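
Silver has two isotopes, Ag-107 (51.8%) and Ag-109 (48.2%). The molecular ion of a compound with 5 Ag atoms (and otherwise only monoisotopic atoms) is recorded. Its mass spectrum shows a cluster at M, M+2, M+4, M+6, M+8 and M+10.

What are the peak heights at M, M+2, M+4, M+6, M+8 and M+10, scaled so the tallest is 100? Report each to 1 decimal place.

Each Ag atom is independently Ag-107 (p = 0.518) or Ag-109 (q = 0.482); the cluster is the binomial expansion (p + q)^5.
P(M) = 0.518^5 = 0.037295
P(M+2) = 5 × 0.518^4 × 0.482^1 = 0.173515
P(M+4) = 10 × 0.518^3 × 0.482^2 = 0.322911
P(M+6) = 10 × 0.518^2 × 0.482^3 = 0.300470
P(M+8) = 5 × 0.518^1 × 0.482^4 = 0.139794
P(M+10) = 0.482^5 = 0.026016
The M+4 peak is largest (0.322911); scaling to 100 gives 11.5 : 53.7 : 100.0 : 93.1 : 43.3 : 8.1.

11.5 : 53.7 : 100.0 : 93.1 : 43.3 : 8.1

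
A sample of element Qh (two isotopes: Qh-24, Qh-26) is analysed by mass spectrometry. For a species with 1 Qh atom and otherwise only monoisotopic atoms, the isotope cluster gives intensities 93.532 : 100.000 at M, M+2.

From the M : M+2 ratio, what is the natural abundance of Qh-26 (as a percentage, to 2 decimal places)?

Let p = fractional abundance of Qh-24. I(M+2)/I(M) = [C(1,1)·p^0·(1−p)] / p^1 = 1·(1−p)/p = 100.000/93.532 = 1.0692
(1−p)/p = 1.0692/1 = 1.0692  ⇒  p = 1/(1 + 1.0692) = 0.4833
Qh-24: 48.33%, Qh-26: 51.67%.

51.67%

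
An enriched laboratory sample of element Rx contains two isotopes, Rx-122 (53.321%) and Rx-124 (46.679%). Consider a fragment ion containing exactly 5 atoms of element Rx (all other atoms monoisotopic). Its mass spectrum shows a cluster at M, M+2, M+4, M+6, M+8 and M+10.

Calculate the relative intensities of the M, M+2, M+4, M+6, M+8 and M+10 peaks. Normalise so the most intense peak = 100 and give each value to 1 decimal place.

Expanding (0.53321 + 0.46679)^5:
P(M) = 0.53321^5 = 0.043101
P(M+2) = 5 × 0.53321^4 × 0.46679^1 = 0.188662
P(M+4) = 10 × 0.53321^3 × 0.46679^2 = 0.330322
P(M+6) = 10 × 0.53321^2 × 0.46679^3 = 0.289175
P(M+8) = 5 × 0.53321^1 × 0.46679^4 = 0.126577
P(M+10) = 0.46679^5 = 0.022162
The M+4 peak is largest (0.330322); scaling to 100 gives 13.0 : 57.1 : 100.0 : 87.5 : 38.3 : 6.7.

13.0 : 57.1 : 100.0 : 87.5 : 38.3 : 6.7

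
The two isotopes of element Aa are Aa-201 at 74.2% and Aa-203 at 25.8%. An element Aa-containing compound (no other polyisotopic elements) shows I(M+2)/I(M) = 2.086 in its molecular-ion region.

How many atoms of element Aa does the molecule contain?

For n independent Aa atoms, I(M+2)/I(M) = n · (abundance Aa-203) / (abundance Aa-201) = n · 0.258/0.742.
n = 2.086 × 0.742/0.258 = 6.00 ≈ 6

6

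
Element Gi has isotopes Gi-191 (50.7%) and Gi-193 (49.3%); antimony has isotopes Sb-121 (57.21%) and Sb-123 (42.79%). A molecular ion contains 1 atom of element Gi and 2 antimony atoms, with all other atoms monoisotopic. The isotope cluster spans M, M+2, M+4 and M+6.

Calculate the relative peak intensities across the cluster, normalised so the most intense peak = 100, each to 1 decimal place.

Element Gi pattern (n=1): 0.5070 : 0.4930
Antimony pattern (n=2): 0.32729841 : 0.48960318 : 0.18309841
Convolve the two distributions (both contribute in 2-u steps):
  M: 0.5070×0.32729841 = 0.165940
  M+2: 0.5070×0.48960318 + 0.4930×0.32729841 = 0.409587
  M+4: 0.5070×0.18309841 + 0.4930×0.48960318 = 0.334205
  M+6: 0.4930×0.18309841 = 0.090268
Scale to base peak (0.409587) = 100: 40.5 : 100.0 : 81.6 : 22.0

40.5 : 100.0 : 81.6 : 22.0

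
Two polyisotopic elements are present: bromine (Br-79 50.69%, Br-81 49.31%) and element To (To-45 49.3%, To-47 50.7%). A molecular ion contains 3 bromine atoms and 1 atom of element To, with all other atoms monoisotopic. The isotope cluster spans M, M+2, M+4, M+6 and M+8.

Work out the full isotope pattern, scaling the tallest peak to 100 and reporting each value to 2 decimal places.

Bromine pattern (n=3): 0.13024674 : 0.3801026 : 0.36975457 : 0.11989609
Element To pattern (n=1): 0.4930 : 0.5070
Convolve the two distributions (both contribute in 2-u steps):
  M: 0.13024674×0.4930 = 0.064212
  M+2: 0.13024674×0.5070 + 0.3801026×0.4930 = 0.253426
  M+4: 0.3801026×0.5070 + 0.36975457×0.4930 = 0.375001
  M+6: 0.36975457×0.5070 + 0.11989609×0.4930 = 0.246574
  M+8: 0.11989609×0.5070 = 0.060787
Scale to base peak (0.375001) = 100: 17.12 : 67.58 : 100.00 : 65.75 : 16.21

17.12 : 67.58 : 100.00 : 65.75 : 16.21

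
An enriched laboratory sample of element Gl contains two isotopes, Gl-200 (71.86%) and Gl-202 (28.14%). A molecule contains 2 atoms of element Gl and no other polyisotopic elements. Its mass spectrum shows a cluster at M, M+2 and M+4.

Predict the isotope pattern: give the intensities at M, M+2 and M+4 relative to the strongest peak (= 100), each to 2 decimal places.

Expanding (0.7186 + 0.2814)^2:
P(M) = 0.7186^2 = 0.516386
P(M+2) = 2 × 0.7186^1 × 0.2814^1 = 0.404428
P(M+4) = 0.2814^2 = 0.079186
The M peak is largest (0.516386); scaling to 100 gives 100.00 : 78.32 : 15.33.

100.00 : 78.32 : 15.33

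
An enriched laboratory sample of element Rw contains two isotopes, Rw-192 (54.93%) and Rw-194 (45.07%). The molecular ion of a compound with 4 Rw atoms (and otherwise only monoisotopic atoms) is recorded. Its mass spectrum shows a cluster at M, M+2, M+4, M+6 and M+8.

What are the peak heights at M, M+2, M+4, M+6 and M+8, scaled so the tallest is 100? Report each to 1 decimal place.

The 4 Rw atoms are independent, so intensities follow the terms of (0.5493 + 0.4507)^4.
P(M) = 0.5493^4 = 0.091041
P(M+2) = 4 × 0.5493^3 × 0.4507^1 = 0.298797
P(M+4) = 6 × 0.5493^2 × 0.4507^2 = 0.367744
P(M+6) = 4 × 0.5493^1 × 0.4507^3 = 0.201156
P(M+8) = 0.4507^4 = 0.041262
The M+4 peak is largest (0.367744); scaling to 100 gives 24.8 : 81.3 : 100.0 : 54.7 : 11.2.

24.8 : 81.3 : 100.0 : 54.7 : 11.2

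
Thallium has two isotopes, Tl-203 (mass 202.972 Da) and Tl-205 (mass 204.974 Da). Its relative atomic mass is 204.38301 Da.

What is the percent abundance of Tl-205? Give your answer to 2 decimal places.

Writing the weighted mean with unknown fraction x of Tl-203:
202.972·x + 204.974·(1 − x) = 204.38301
(202.972 − 204.974)·x = 204.38301 − 204.974
x = -0.59099 / -2.002 = 0.29520 → 29.52% Tl-203, 70.48% Tl-205.

70.48%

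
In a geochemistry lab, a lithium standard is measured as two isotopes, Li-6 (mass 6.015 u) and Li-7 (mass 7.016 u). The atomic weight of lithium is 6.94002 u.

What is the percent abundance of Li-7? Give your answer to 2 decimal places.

Let x be the fractional abundance of Li-6; then Li-7 has abundance 1 − x.
6.015·x + 7.016·(1 − x) = 6.94002
(6.015 − 7.016)·x = 6.94002 − 7.016
x = -0.07598 / -1.001 = 0.07590 → 7.59% Li-6, 92.41% Li-7.

92.41%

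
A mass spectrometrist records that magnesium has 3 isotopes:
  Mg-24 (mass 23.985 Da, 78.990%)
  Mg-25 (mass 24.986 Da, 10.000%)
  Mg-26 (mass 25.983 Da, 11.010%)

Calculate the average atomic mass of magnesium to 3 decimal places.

Weight each isotope mass by its fractional abundance: 0.78990 × 23.985 + 0.10000 × 24.986 + 0.11010 × 25.983
= 18.9458 + 2.4986 + 2.8607 = 24.3051 Da

24.305 Da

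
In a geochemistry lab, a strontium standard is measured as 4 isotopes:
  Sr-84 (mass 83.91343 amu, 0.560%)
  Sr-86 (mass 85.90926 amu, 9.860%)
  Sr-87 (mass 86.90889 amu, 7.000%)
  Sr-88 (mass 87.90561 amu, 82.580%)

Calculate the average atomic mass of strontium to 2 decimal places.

87.62 amu

Ar = Σ fᵢ·mᵢ = 0.00560 × 83.91343 + 0.09860 × 85.90926 + 0.07000 × 86.90889 + 0.82580 × 87.90561
= 0.469915 + 8.470653 + 6.083622 + 72.592453 = 87.616643 amu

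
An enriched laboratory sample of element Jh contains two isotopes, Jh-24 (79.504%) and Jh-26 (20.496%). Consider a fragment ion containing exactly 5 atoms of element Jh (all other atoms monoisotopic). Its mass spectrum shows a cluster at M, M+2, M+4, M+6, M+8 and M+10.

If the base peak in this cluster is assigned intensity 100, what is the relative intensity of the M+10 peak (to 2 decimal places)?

(0.79504 + 0.20496)^5 gives M 0.3176, M+2 0.4094, M+4 0.2111, M+6 0.0544, M+8 0.0070, M+10 0.0004; the largest is M+2.
P(M+2) = C(5,1) × 0.79504^4 × 0.20496^1 = 5 × 0.399536 × 0.20496 = 0.409444 (base)
P(M+10) = C(5,5) × 0.79504^0 × 0.20496^5 = 1 × 1.0000 × 0.0003617 = 0.000362
Relative intensity = 0.000362 / 0.409444 × 100 = 0.09

0.09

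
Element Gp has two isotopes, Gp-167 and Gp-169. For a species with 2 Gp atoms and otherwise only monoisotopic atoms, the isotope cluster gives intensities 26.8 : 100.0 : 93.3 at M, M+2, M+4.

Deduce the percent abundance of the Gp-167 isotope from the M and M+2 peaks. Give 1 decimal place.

Write p for the Gp-167 fraction. I(M+2)/I(M) = [C(2,1)·p^1·(1−p)] / p^2 = 2·(1−p)/p = 100.0/26.8 = 3.7313
(1−p)/p = 3.7313/2 = 1.8657  ⇒  p = 1/(1 + 1.8657) = 0.3490
Gp-167: 34.9%, Gp-169: 65.1%.

34.9%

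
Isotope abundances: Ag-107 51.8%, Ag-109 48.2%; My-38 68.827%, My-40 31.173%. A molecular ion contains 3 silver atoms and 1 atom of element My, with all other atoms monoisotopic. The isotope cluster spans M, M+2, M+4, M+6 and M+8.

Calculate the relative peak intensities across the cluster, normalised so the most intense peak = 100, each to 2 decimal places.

25.89 : 84.01 : 100.00 : 51.33 : 9.45

Silver pattern (n=3): 0.13899183 : 0.3879965 : 0.3610315 : 0.11198017
Element My pattern (n=1): 0.68827 : 0.31173
Convolve the two distributions (both contribute in 2-u steps):
  M: 0.13899183×0.68827 = 0.095664
  M+2: 0.13899183×0.31173 + 0.3879965×0.68827 = 0.310374
  M+4: 0.3879965×0.31173 + 0.3610315×0.68827 = 0.369437
  M+6: 0.3610315×0.31173 + 0.11198017×0.68827 = 0.189617
  M+8: 0.11198017×0.31173 = 0.034908
Scale to base peak (0.369437) = 100: 25.89 : 84.01 : 100.00 : 51.33 : 9.45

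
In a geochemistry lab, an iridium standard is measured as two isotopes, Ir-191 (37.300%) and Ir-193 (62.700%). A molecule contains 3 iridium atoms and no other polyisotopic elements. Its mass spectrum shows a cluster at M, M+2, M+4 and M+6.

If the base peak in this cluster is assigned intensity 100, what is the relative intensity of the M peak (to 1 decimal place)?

(0.37300 + 0.62700)^3 gives M 0.0519, M+2 0.2617, M+4 0.4399, M+6 0.2465; the largest is M+4.
P(M+4) = C(3,2) × 0.37300^1 × 0.62700^2 = 3 × 0.3730 × 0.393129 = 0.439911 (base)
P(M) = C(3,0) × 0.37300^3 × 0.62700^0 = 1 × 0.05189512 × 1.0000 = 0.051895
Relative intensity = 0.051895 / 0.439911 × 100 = 11.8

11.8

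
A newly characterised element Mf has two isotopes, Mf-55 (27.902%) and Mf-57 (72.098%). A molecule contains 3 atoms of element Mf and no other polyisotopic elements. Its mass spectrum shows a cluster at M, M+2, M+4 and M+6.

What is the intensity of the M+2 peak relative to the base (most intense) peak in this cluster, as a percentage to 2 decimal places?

38.70%

(0.27902 + 0.72098)^3 gives M 0.0217, M+2 0.1684, M+4 0.4351, M+6 0.3748; the largest is M+4.
P(M+4) = C(3,2) × 0.27902^1 × 0.72098^2 = 3 × 0.27902 × 0.51981216 = 0.435114 (base)
P(M+2) = C(3,1) × 0.27902^2 × 0.72098^1 = 3 × 0.07785216 × 0.72098 = 0.168390
Relative intensity = 0.168390 / 0.435114 × 100 = 38.70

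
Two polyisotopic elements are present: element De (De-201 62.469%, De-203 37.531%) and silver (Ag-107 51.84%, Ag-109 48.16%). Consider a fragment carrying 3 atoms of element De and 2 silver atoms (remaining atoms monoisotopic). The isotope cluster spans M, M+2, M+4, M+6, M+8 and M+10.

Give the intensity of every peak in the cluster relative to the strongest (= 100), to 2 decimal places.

18.89 : 69.13 : 100.00 : 71.47 : 25.26 : 3.53

Element De pattern (n=3): 0.24377752 : 0.43938022 : 0.263977 : 0.05286526
Silver pattern (n=2): 0.26873856 : 0.49932288 : 0.23193856
Convolve the two distributions (both contribute in 2-u steps):
  M: 0.24377752×0.26873856 = 0.065512
  M+2: 0.24377752×0.49932288 + 0.43938022×0.26873856 = 0.239802
  M+4: 0.24377752×0.23193856 + 0.43938022×0.49932288 + 0.263977×0.26873856 = 0.346875
  M+6: 0.43938022×0.23193856 + 0.263977×0.49932288 + 0.05286526×0.26873856 = 0.247926
  M+8: 0.263977×0.23193856 + 0.05286526×0.49932288 = 0.087623
  M+10: 0.05286526×0.23193856 = 0.012261
Scale to base peak (0.346875) = 100: 18.89 : 69.13 : 100.00 : 71.47 : 25.26 : 3.53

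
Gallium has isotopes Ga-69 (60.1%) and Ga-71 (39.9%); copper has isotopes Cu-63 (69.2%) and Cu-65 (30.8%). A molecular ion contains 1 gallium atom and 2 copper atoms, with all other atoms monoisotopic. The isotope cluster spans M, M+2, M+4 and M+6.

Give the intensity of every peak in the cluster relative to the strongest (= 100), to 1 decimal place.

Gallium pattern (n=1): 0.6010 : 0.3990
Copper pattern (n=2): 0.478864 : 0.426272 : 0.094864
Convolve the two distributions (both contribute in 2-u steps):
  M: 0.6010×0.478864 = 0.287797
  M+2: 0.6010×0.426272 + 0.3990×0.478864 = 0.447256
  M+4: 0.6010×0.094864 + 0.3990×0.426272 = 0.227096
  M+6: 0.3990×0.094864 = 0.037851
Scale to base peak (0.447256) = 100: 64.3 : 100.0 : 50.8 : 8.5

64.3 : 100.0 : 50.8 : 8.5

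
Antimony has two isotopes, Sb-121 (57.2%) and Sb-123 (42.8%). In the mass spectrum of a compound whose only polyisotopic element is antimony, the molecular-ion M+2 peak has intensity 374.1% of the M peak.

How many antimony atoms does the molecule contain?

With n Sb atoms, P(M+2)/P(M) = C(n,1)·p^(n−1)q / p^n = n·q/p = n · 0.428/0.572.
n = 3.741 × 0.572/0.428 = 5.00 ≈ 5

5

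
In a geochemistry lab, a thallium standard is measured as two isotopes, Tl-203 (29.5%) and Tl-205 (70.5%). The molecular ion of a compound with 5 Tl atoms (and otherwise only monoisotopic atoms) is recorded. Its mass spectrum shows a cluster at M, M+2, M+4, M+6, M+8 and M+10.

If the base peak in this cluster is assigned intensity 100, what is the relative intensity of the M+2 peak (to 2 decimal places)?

Binomial terms of (0.295 + 0.705)^5: M 0.0022, M+2 0.0267, M+4 0.1276, M+6 0.3049, M+8 0.3644, M+10 0.1742 → M+8 is the base peak.
P(M+8) = C(5,4) × 0.295^1 × 0.705^4 = 5 × 0.2950 × 0.24703385 = 0.364375 (base)
P(M+2) = C(5,1) × 0.295^4 × 0.705^1 = 5 × 0.00757335 × 0.7050 = 0.026696
Relative intensity = 0.026696 / 0.364375 × 100 = 7.33

7.33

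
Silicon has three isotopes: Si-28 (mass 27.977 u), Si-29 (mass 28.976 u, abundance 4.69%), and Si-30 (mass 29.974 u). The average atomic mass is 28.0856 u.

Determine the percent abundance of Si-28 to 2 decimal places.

92.22%

The remaining 95.31% is split between Si-28 (fraction x) and Si-30 (fraction 0.9531 − x).
Substituting: 27.977x + 29.974(0.9531 − x) = 26.7266256
(27.977 − 29.974)x = -1.8415938  ⇒  x = 0.92218, y = 0.03092
Si-28: 92.22%, Si-30: 3.09%.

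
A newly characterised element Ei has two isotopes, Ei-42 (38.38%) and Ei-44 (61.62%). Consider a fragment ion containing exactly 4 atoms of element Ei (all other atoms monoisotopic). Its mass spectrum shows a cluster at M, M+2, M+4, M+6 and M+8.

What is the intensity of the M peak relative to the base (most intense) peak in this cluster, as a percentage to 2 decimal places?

Binomial terms of (0.3838 + 0.6162)^4: M 0.0217, M+2 0.1393, M+4 0.3356, M+6 0.3592, M+8 0.1442 → M+6 is the base peak.
P(M+6) = C(4,3) × 0.3838^1 × 0.6162^3 = 4 × 0.3838 × 0.23397264 = 0.359195 (base)
P(M) = C(4,0) × 0.3838^4 × 0.6162^0 = 1 × 0.02169801 × 1.0000 = 0.021698
Relative intensity = 0.021698 / 0.359195 × 100 = 6.04

6.04%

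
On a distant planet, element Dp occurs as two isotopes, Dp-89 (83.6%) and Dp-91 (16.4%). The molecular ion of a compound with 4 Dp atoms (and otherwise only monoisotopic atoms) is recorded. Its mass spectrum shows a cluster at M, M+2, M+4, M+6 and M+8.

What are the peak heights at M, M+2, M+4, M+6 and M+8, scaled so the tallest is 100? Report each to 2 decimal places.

The 4 Dp atoms are independent, so intensities follow the terms of (0.836 + 0.164)^4.
P(M) = 0.836^4 = 0.488456
P(M+2) = 4 × 0.836^3 × 0.164^1 = 0.383286
P(M+4) = 6 × 0.836^2 × 0.164^2 = 0.112785
P(M+6) = 4 × 0.836^1 × 0.164^3 = 0.014750
P(M+8) = 0.164^4 = 0.000723
The M peak is largest (0.488456); scaling to 100 gives 100.00 : 78.47 : 23.09 : 3.02 : 0.15.

100.00 : 78.47 : 23.09 : 3.02 : 0.15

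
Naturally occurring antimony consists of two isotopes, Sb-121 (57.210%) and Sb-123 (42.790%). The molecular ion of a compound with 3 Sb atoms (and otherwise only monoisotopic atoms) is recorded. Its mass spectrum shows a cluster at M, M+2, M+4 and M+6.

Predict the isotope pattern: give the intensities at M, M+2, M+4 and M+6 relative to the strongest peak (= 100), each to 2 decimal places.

44.57 : 100.00 : 74.79 : 18.65

Each Sb atom is independently Sb-121 (p = 0.57210) or Sb-123 (q = 0.42790); the cluster is the binomial expansion (p + q)^3.
P(M) = 0.57210^3 = 0.187247
P(M+2) = 3 × 0.57210^2 × 0.42790^1 = 0.420153
P(M+4) = 3 × 0.57210^1 × 0.42790^2 = 0.314252
P(M+6) = 0.42790^3 = 0.078348
The M+2 peak is largest (0.420153); scaling to 100 gives 44.57 : 100.00 : 74.79 : 18.65.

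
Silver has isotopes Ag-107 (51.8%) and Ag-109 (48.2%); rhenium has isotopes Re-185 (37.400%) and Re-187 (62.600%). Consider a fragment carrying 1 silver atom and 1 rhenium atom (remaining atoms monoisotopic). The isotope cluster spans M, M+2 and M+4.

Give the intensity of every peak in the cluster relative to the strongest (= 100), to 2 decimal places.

38.40 : 100.00 : 59.80

Silver pattern (n=1): 0.5180 : 0.4820
Rhenium pattern (n=1): 0.3740 : 0.6260
Convolve the two distributions (both contribute in 2-u steps):
  M: 0.5180×0.3740 = 0.193732
  M+2: 0.5180×0.6260 + 0.4820×0.3740 = 0.504536
  M+4: 0.4820×0.6260 = 0.301732
Scale to base peak (0.504536) = 100: 38.40 : 100.00 : 59.80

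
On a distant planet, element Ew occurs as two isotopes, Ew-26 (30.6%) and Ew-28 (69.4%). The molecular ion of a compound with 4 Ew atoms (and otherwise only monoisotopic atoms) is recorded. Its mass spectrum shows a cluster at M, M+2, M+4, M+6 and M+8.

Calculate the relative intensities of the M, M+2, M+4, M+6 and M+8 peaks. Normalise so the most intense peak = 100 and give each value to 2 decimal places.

2.14 : 19.44 : 66.14 : 100.00 : 56.70

Expanding (0.306 + 0.694)^4:
P(M) = 0.306^4 = 0.008768
P(M+2) = 4 × 0.306^3 × 0.694^1 = 0.079540
P(M+4) = 6 × 0.306^2 × 0.694^2 = 0.270591
P(M+6) = 4 × 0.306^1 × 0.694^3 = 0.409129
P(M+8) = 0.694^4 = 0.231973
The M+6 peak is largest (0.409129); scaling to 100 gives 2.14 : 19.44 : 66.14 : 100.00 : 56.70.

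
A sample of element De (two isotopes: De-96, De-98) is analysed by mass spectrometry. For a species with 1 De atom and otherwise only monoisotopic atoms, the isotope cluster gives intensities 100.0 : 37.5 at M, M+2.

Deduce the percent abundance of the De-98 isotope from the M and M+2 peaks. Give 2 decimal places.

27.27%

Let p = fractional abundance of De-96. I(M+2)/I(M) = [C(1,1)·p^0·(1−p)] / p^1 = 1·(1−p)/p = 37.5/100.0 = 0.3750
(1−p)/p = 0.3750/1 = 0.3750  ⇒  p = 1/(1 + 0.3750) = 0.7273
De-96: 72.73%, De-98: 27.27%.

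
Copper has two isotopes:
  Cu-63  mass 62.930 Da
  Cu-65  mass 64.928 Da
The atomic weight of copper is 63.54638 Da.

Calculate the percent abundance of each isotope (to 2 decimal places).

Cu-63: 69.15%, Cu-65: 30.85%

With x = fraction of Cu-63 (so Cu-65 is 1 − x):
62.930·x + 64.928·(1 − x) = 63.54638
(62.930 − 64.928)·x = 63.54638 − 64.928
x = -1.38162 / -1.998 = 0.69150 → 69.15% Cu-63, 30.85% Cu-65.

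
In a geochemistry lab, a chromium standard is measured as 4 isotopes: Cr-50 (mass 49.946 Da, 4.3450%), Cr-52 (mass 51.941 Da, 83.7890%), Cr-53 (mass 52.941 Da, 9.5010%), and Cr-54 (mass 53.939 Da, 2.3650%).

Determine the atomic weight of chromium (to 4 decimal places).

51.9966 Da

Ar = Σ fᵢ·mᵢ = 0.043450 × 49.946 + 0.837890 × 51.941 + 0.095010 × 52.941 + 0.023650 × 53.939
= 2.17015 + 43.52084 + 5.02992 + 1.27566 = 51.99657 Da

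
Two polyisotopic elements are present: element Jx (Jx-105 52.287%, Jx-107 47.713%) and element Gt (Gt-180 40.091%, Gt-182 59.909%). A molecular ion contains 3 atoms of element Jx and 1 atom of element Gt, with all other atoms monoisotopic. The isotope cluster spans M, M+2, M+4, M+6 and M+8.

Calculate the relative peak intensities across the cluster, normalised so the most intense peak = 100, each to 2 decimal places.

15.18 : 64.23 : 100.00 : 68.19 : 17.23

Element Jx pattern (n=3): 0.14294902 : 0.39133206 : 0.35709883 : 0.10862009
Element Gt pattern (n=1): 0.40091 : 0.59909
Convolve the two distributions (both contribute in 2-u steps):
  M: 0.14294902×0.40091 = 0.057310
  M+2: 0.14294902×0.59909 + 0.39133206×0.40091 = 0.242528
  M+4: 0.39133206×0.59909 + 0.35709883×0.40091 = 0.377608
  M+6: 0.35709883×0.59909 + 0.10862009×0.40091 = 0.257481
  M+8: 0.10862009×0.59909 = 0.065073
Scale to base peak (0.377608) = 100: 15.18 : 64.23 : 100.00 : 68.19 : 17.23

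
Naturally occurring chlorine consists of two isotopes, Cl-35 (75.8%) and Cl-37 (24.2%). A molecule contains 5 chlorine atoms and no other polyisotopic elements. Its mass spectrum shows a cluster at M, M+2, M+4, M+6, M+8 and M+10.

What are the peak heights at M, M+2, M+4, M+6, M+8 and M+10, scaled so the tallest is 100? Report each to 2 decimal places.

62.64 : 100.00 : 63.85 : 20.39 : 3.25 : 0.21

The 5 Cl atoms are independent, so intensities follow the terms of (0.758 + 0.242)^5.
P(M) = 0.758^5 = 0.250234
P(M+2) = 5 × 0.758^4 × 0.242^1 = 0.399450
P(M+4) = 10 × 0.758^3 × 0.242^2 = 0.255058
P(M+6) = 10 × 0.758^2 × 0.242^3 = 0.081430
P(M+8) = 5 × 0.758^1 × 0.242^4 = 0.012999
P(M+10) = 0.242^5 = 0.000830
The M+2 peak is largest (0.399450); scaling to 100 gives 62.64 : 100.00 : 63.85 : 20.39 : 3.25 : 0.21.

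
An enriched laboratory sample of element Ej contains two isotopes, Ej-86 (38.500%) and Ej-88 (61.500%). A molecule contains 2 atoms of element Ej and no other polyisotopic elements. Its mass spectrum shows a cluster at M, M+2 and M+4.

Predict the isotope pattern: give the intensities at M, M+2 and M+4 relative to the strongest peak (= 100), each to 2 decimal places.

31.30 : 100.00 : 79.87

Each Ej atom is independently Ej-86 (p = 0.38500) or Ej-88 (q = 0.61500); the cluster is the binomial expansion (p + q)^2.
P(M) = 0.38500^2 = 0.148225
P(M+2) = 2 × 0.38500^1 × 0.61500^1 = 0.473550
P(M+4) = 0.61500^2 = 0.378225
The M+2 peak is largest (0.473550); scaling to 100 gives 31.30 : 100.00 : 79.87.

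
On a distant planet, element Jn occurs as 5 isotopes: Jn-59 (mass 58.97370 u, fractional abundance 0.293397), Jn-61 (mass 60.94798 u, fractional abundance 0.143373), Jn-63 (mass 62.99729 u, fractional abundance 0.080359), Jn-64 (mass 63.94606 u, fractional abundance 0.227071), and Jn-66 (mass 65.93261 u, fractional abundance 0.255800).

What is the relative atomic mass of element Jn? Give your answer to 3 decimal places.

Weight each isotope mass by its fractional abundance: 0.293397 × 58.97370 + 0.143373 × 60.94798 + 0.080359 × 62.99729 + 0.227071 × 63.94606 + 0.255800 × 65.93261
= 17.302707 + 8.738295 + 5.062399 + 14.520296 + 16.865562 = 62.489259 u

62.489 u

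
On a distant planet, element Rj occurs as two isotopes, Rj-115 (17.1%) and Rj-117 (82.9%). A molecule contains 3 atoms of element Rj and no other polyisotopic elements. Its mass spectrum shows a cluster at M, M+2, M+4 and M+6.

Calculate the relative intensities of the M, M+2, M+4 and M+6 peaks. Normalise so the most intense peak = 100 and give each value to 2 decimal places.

Each Rj atom is independently Rj-115 (p = 0.171) or Rj-117 (q = 0.829); the cluster is the binomial expansion (p + q)^3.
P(M) = 0.171^3 = 0.005000
P(M+2) = 3 × 0.171^2 × 0.829^1 = 0.072722
P(M+4) = 3 × 0.171^1 × 0.829^2 = 0.352555
P(M+6) = 0.829^3 = 0.569723
The M+6 peak is largest (0.569723); scaling to 100 gives 0.88 : 12.76 : 61.88 : 100.00.

0.88 : 12.76 : 61.88 : 100.00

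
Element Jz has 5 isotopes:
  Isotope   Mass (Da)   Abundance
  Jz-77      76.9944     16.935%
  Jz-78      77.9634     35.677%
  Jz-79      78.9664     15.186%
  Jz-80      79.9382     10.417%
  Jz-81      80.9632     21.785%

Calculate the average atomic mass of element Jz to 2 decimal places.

Weight each isotope mass by its fractional abundance: 0.16935 × 76.9944 + 0.35677 × 77.9634 + 0.15186 × 78.9664 + 0.10417 × 79.9382 + 0.21785 × 80.9632
= 13.03900 + 27.81500 + 11.99184 + 8.32716 + 17.63783 = 78.81083 Da

78.81 Da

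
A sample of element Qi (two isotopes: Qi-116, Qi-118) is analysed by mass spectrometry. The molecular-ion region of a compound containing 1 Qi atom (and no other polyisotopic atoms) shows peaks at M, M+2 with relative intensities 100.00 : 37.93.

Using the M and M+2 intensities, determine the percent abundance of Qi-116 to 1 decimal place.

72.5%

Write p for the Qi-116 fraction. I(M+2)/I(M) = [C(1,1)·p^0·(1−p)] / p^1 = 1·(1−p)/p = 37.93/100.00 = 0.3793
(1−p)/p = 0.3793/1 = 0.3793  ⇒  p = 1/(1 + 0.3793) = 0.7250
Qi-116: 72.5%, Qi-118: 27.5%.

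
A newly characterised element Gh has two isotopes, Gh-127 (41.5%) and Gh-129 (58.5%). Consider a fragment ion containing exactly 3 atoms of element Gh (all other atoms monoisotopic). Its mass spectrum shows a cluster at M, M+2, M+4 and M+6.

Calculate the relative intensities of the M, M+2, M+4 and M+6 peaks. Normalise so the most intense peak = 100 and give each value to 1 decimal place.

16.8 : 70.9 : 100.0 : 47.0

Expanding (0.415 + 0.585)^3:
P(M) = 0.415^3 = 0.071473
P(M+2) = 3 × 0.415^2 × 0.585^1 = 0.302255
P(M+4) = 3 × 0.415^1 × 0.585^2 = 0.426070
P(M+6) = 0.585^3 = 0.200202
The M+4 peak is largest (0.426070); scaling to 100 gives 16.8 : 70.9 : 100.0 : 47.0.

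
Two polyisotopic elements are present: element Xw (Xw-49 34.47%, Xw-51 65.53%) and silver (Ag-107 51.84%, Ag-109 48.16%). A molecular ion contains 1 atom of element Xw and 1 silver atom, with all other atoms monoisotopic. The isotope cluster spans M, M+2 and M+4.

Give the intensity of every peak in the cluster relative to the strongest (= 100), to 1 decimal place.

35.3 : 100.0 : 62.4

Element Xw pattern (n=1): 0.3447 : 0.6553
Silver pattern (n=1): 0.5184 : 0.4816
Convolve the two distributions (both contribute in 2-u steps):
  M: 0.3447×0.5184 = 0.178692
  M+2: 0.3447×0.4816 + 0.6553×0.5184 = 0.505715
  M+4: 0.6553×0.4816 = 0.315592
Scale to base peak (0.505715) = 100: 35.3 : 100.0 : 62.4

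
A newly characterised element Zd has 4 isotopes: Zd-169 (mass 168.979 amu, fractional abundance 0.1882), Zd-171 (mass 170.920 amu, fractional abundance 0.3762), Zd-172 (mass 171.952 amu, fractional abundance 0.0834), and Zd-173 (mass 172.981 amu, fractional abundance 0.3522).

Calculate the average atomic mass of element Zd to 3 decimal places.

171.367 amu

Average mass = Σ (abundance × isotope mass) = 0.1882 × 168.979 + 0.3762 × 170.920 + 0.0834 × 171.952 + 0.3522 × 172.981
= 31.8018 + 64.3001 + 14.3408 + 60.9239 = 171.3666 amu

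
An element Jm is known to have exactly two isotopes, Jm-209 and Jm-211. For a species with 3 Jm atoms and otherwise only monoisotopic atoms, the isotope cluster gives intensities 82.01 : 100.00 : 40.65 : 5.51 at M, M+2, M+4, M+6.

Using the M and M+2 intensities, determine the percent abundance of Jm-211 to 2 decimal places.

If p is the fraction of Jm that is Jm-209, then I(M+2)/I(M) = [C(3,1)·p^2·(1−p)] / p^3 = 3·(1−p)/p = 100.00/82.01 = 1.2194
(1−p)/p = 1.2194/3 = 0.4065  ⇒  p = 1/(1 + 0.4065) = 0.7110
Jm-209: 71.10%, Jm-211: 28.90%.

28.90%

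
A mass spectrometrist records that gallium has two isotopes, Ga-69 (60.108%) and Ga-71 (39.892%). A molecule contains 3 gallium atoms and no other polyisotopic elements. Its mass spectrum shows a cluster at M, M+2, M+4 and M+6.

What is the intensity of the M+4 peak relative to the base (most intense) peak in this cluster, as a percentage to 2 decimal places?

66.37%

Term probabilities: M 0.2172, M+2 0.4324, M+4 0.2870, M+6 0.0635. Base peak = M+2.
P(M+2) = C(3,1) × 0.60108^2 × 0.39892^1 = 3 × 0.36129717 × 0.39892 = 0.432386 (base)
P(M+4) = C(3,2) × 0.60108^1 × 0.39892^2 = 3 × 0.60108 × 0.15913717 = 0.286963
Relative intensity = 0.286963 / 0.432386 × 100 = 66.37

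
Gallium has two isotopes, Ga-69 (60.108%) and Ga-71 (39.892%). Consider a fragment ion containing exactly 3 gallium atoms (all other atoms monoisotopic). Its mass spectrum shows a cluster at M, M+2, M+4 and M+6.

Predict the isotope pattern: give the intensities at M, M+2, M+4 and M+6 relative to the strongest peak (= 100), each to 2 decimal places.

50.23 : 100.00 : 66.37 : 14.68

Each Ga atom is independently Ga-69 (p = 0.60108) or Ga-71 (q = 0.39892); the cluster is the binomial expansion (p + q)^3.
P(M) = 0.60108^3 = 0.217169
P(M+2) = 3 × 0.60108^2 × 0.39892^1 = 0.432386
P(M+4) = 3 × 0.60108^1 × 0.39892^2 = 0.286963
P(M+6) = 0.39892^3 = 0.063483
The M+2 peak is largest (0.432386); scaling to 100 gives 50.23 : 100.00 : 66.37 : 14.68.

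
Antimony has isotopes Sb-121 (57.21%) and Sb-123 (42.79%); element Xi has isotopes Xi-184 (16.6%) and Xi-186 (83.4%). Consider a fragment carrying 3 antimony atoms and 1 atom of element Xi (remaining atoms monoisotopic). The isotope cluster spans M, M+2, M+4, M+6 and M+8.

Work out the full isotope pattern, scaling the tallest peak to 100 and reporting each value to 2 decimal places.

7.72 : 56.12 : 100.00 : 68.33 : 16.23

Antimony pattern (n=3): 0.18724742 : 0.42015297 : 0.3142518 : 0.07834781
Element Xi pattern (n=1): 0.1660 : 0.8340
Convolve the two distributions (both contribute in 2-u steps):
  M: 0.18724742×0.1660 = 0.031083
  M+2: 0.18724742×0.8340 + 0.42015297×0.1660 = 0.225910
  M+4: 0.42015297×0.8340 + 0.3142518×0.1660 = 0.402573
  M+6: 0.3142518×0.8340 + 0.07834781×0.1660 = 0.275092
  M+8: 0.07834781×0.8340 = 0.065342
Scale to base peak (0.402573) = 100: 7.72 : 56.12 : 100.00 : 68.33 : 16.23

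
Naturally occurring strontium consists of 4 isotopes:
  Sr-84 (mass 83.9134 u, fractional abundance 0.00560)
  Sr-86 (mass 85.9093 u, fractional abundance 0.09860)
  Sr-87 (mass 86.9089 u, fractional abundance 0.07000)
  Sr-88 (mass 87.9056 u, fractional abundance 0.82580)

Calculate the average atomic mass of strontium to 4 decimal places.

Ar = Σ fᵢ·mᵢ = 0.00560 × 83.9134 + 0.09860 × 85.9093 + 0.07000 × 86.9089 + 0.82580 × 87.9056
= 0.46992 + 8.47066 + 6.08362 + 72.59244 = 87.61664 u

87.6166 u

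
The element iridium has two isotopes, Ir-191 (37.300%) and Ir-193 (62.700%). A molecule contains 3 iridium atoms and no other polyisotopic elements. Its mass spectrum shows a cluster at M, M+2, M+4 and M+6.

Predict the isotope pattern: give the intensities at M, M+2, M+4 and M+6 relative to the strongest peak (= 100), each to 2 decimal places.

The 3 Ir atoms are independent, so intensities follow the terms of (0.37300 + 0.62700)^3.
P(M) = 0.37300^3 = 0.051895
P(M+2) = 3 × 0.37300^2 × 0.62700^1 = 0.261702
P(M+4) = 3 × 0.37300^1 × 0.62700^2 = 0.439911
P(M+6) = 0.62700^3 = 0.246492
The M+4 peak is largest (0.439911); scaling to 100 gives 11.80 : 59.49 : 100.00 : 56.03.

11.80 : 59.49 : 100.00 : 56.03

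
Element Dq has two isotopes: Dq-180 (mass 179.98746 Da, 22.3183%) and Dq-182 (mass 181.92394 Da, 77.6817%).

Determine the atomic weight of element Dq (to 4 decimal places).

Average mass = Σ (abundance × isotope mass) = 0.223183 × 179.98746 + 0.776817 × 181.92394
= 40.170141 + 141.321609 = 181.491750 Da

181.4918 Da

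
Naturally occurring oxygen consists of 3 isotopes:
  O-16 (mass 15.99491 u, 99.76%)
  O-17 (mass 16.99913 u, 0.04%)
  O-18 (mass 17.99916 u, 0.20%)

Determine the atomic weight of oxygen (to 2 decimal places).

Average mass = Σ (abundance × isotope mass) = 0.9976 × 15.99491 + 0.0004 × 16.99913 + 0.0020 × 17.99916
= 15.956522 + 0.006800 + 0.035998 = 15.999320 u

16.00 u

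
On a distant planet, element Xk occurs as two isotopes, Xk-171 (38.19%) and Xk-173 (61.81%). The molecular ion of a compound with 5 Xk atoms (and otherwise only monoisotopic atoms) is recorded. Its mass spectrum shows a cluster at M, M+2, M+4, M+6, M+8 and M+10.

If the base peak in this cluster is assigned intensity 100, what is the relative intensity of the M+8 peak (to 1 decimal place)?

80.9

Binomial terms of (0.3819 + 0.6181)^5: M 0.0081, M+2 0.0657, M+4 0.2128, M+6 0.3444, M+8 0.2787, M+10 0.0902 → M+6 is the base peak.
P(M+6) = C(5,3) × 0.3819^2 × 0.6181^3 = 10 × 0.14584761 × 0.23614363 = 0.344410 (base)
P(M+8) = C(5,4) × 0.3819^1 × 0.6181^4 = 5 × 0.3819 × 0.14596038 = 0.278711
Relative intensity = 0.278711 / 0.344410 × 100 = 80.9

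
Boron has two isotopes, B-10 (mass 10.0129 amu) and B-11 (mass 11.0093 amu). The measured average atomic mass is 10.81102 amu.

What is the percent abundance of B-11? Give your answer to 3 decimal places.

With x = fraction of B-10 (so B-11 is 1 − x):
10.0129·x + 11.0093·(1 − x) = 10.81102
(10.0129 − 11.0093)·x = 10.81102 − 11.0093
x = -0.19828 / -0.9964 = 0.19900 → 19.900% B-10, 80.100% B-11.

80.100%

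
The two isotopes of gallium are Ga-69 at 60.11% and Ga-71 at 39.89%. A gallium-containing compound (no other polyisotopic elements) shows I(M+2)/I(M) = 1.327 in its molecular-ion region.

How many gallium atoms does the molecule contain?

2

With n Ga atoms, P(M+2)/P(M) = C(n,1)·p^(n−1)q / p^n = n·q/p = n · 0.3989/0.6011.
n = 1.327 × 0.6011/0.3989 = 2.00 ≈ 2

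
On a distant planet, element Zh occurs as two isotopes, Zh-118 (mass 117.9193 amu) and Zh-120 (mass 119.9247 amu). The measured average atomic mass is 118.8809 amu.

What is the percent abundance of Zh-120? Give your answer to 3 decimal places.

With x = fraction of Zh-118 (so Zh-120 is 1 − x):
117.9193·x + 119.9247·(1 − x) = 118.8809
(117.9193 − 119.9247)·x = 118.8809 − 119.9247
x = -1.0438 / -2.0054 = 0.52049 → 52.049% Zh-118, 47.951% Zh-120.

47.951%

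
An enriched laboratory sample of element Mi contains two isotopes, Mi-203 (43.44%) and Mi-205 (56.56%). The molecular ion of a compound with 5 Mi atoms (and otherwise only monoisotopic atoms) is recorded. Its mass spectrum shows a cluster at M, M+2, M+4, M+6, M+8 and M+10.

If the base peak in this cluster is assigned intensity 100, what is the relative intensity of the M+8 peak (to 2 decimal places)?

65.10

(0.4344 + 0.5656)^5 gives M 0.0155, M+2 0.1007, M+4 0.2622, M+6 0.3414, M+8 0.2223, M+10 0.0579; the largest is M+6.
P(M+6) = C(5,3) × 0.4344^2 × 0.5656^3 = 10 × 0.18870336 × 0.18093734 = 0.341435 (base)
P(M+8) = C(5,4) × 0.4344^1 × 0.5656^4 = 5 × 0.4344 × 0.10233816 = 0.222278
Relative intensity = 0.222278 / 0.341435 × 100 = 65.10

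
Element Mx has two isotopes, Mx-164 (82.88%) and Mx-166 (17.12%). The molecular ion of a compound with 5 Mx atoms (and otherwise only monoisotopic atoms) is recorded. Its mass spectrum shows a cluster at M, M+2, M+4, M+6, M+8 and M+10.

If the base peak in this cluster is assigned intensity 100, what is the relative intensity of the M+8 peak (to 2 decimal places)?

0.88

Binomial terms of (0.8288 + 0.1712)^5: M 0.3911, M+2 0.4039, M+4 0.1669, M+6 0.0345, M+8 0.0036, M+10 0.0001 → M+2 is the base peak.
P(M+2) = C(5,1) × 0.8288^4 × 0.1712^1 = 5 × 0.47184458 × 0.1712 = 0.403899 (base)
P(M+8) = C(5,4) × 0.8288^1 × 0.1712^4 = 5 × 0.8288 × 0.00085904 = 0.003560
Relative intensity = 0.003560 / 0.403899 × 100 = 0.88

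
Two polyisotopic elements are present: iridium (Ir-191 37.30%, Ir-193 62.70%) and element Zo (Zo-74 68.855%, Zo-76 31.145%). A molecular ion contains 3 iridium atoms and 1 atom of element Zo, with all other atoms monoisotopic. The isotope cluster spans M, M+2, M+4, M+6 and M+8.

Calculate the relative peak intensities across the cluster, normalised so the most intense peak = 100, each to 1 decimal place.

Iridium pattern (n=3): 0.05189512 : 0.26170165 : 0.43991135 : 0.24649188
Element Zo pattern (n=1): 0.68855 : 0.31145
Convolve the two distributions (both contribute in 2-u steps):
  M: 0.05189512×0.68855 = 0.035732
  M+2: 0.05189512×0.31145 + 0.26170165×0.68855 = 0.196357
  M+4: 0.26170165×0.31145 + 0.43991135×0.68855 = 0.384408
  M+6: 0.43991135×0.31145 + 0.24649188×0.68855 = 0.306732
  M+8: 0.24649188×0.31145 = 0.076770
Scale to base peak (0.384408) = 100: 9.3 : 51.1 : 100.0 : 79.8 : 20.0

9.3 : 51.1 : 100.0 : 79.8 : 20.0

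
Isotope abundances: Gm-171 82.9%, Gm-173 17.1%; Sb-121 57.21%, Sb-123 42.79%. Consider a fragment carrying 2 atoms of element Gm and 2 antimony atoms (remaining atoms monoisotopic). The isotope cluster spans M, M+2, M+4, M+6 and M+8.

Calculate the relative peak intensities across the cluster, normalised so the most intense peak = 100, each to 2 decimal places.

Element Gm pattern (n=2): 0.687241 : 0.283518 : 0.029241
Antimony pattern (n=2): 0.32729841 : 0.48960318 : 0.18309841
Convolve the two distributions (both contribute in 2-u steps):
  M: 0.687241×0.32729841 = 0.224933
  M+2: 0.687241×0.48960318 + 0.283518×0.32729841 = 0.429270
  M+4: 0.687241×0.18309841 + 0.283518×0.48960318 + 0.029241×0.32729841 = 0.274215
  M+6: 0.283518×0.18309841 + 0.029241×0.48960318 = 0.066228
  M+8: 0.029241×0.18309841 = 0.005354
Scale to base peak (0.429270) = 100: 52.40 : 100.00 : 63.88 : 15.43 : 1.25

52.40 : 100.00 : 63.88 : 15.43 : 1.25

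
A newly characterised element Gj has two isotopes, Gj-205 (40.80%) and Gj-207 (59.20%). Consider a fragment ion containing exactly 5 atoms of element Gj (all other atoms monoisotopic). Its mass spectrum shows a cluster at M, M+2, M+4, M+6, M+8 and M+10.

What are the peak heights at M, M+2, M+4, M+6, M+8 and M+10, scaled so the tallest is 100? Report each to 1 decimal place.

Each Gj atom is independently Gj-205 (p = 0.4080) or Gj-207 (q = 0.5920); the cluster is the binomial expansion (p + q)^5.
P(M) = 0.4080^5 = 0.011306
P(M+2) = 5 × 0.4080^4 × 0.5920^1 = 0.082022
P(M+4) = 10 × 0.4080^3 × 0.5920^2 = 0.238026
P(M+6) = 10 × 0.4080^2 × 0.5920^3 = 0.345371
P(M+8) = 5 × 0.4080^1 × 0.5920^4 = 0.250563
P(M+10) = 0.5920^5 = 0.072712
The M+6 peak is largest (0.345371); scaling to 100 gives 3.3 : 23.7 : 68.9 : 100.0 : 72.5 : 21.1.

3.3 : 23.7 : 68.9 : 100.0 : 72.5 : 21.1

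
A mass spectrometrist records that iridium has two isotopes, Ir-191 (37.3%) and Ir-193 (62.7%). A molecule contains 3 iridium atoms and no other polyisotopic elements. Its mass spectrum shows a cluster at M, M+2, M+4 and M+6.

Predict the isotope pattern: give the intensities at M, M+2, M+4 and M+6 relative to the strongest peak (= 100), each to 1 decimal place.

Each Ir atom is independently Ir-191 (p = 0.373) or Ir-193 (q = 0.627); the cluster is the binomial expansion (p + q)^3.
P(M) = 0.373^3 = 0.051895
P(M+2) = 3 × 0.373^2 × 0.627^1 = 0.261702
P(M+4) = 3 × 0.373^1 × 0.627^2 = 0.439911
P(M+6) = 0.627^3 = 0.246492
The M+4 peak is largest (0.439911); scaling to 100 gives 11.8 : 59.5 : 100.0 : 56.0.

11.8 : 59.5 : 100.0 : 56.0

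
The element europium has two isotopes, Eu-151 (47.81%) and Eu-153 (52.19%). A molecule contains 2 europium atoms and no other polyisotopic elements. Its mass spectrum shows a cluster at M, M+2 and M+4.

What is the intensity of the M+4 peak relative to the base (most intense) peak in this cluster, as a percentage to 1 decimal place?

54.6%

(0.4781 + 0.5219)^2 gives M 0.2286, M+2 0.4990, M+4 0.2724; the largest is M+2.
P(M+2) = C(2,1) × 0.4781^1 × 0.5219^1 = 2 × 0.4781 × 0.5219 = 0.499041 (base)
P(M+4) = C(2,2) × 0.4781^0 × 0.5219^2 = 1 × 1.0000 × 0.27237961 = 0.272380
Relative intensity = 0.272380 / 0.499041 × 100 = 54.6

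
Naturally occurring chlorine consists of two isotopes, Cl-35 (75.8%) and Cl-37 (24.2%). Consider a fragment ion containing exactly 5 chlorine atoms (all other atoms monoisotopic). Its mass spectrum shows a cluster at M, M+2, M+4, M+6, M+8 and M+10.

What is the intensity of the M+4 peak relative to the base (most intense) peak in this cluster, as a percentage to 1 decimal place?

Term probabilities: M 0.2502, M+2 0.3994, M+4 0.2551, M+6 0.0814, M+8 0.0130, M+10 0.0008. Base peak = M+2.
P(M+2) = C(5,1) × 0.758^4 × 0.242^1 = 5 × 0.33012379 × 0.2420 = 0.399450 (base)
P(M+4) = C(5,2) × 0.758^3 × 0.242^2 = 10 × 0.43551951 × 0.058564 = 0.255058
Relative intensity = 0.255058 / 0.399450 × 100 = 63.9

63.9%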